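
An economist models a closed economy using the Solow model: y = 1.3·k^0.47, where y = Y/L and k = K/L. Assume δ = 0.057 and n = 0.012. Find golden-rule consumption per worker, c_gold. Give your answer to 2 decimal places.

c_gold ≈ 4.77

The effective depreciation rate is n + δ = 0.012 + 0.057 = 0.069.
Golden rule sets MPK = n+δ: 0.47·1.3·k^(0.47−1) = 0.069, so k_gold = (0.47·1.3/0.069)^(1/0.53) ≈ 61.2569.
y_gold = 1.3·61.2569^0.47 ≈ 8.9930.
c_gold = y_gold − (n+δ)·k_gold = 8.9930 − 0.069·61.2569 ≈ 4.7663.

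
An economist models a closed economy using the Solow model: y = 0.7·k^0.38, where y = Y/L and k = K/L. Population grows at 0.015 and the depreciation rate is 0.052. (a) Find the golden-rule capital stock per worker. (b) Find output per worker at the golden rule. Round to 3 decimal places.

(a) k_gold ≈ 9.243; (b) y_gold ≈ 1.630

Capital per worker breaks even when investment replaces (n + δ)·k; here n + δ = 0.067.
Maximizing c = f(k) − (n+δ)·k gives f'(k) = n+δ, i.e. 0.38·0.7·k^(0.38−1) = 0.067, so k_gold = (0.38·0.7/0.067)^(1/0.62) ≈ 9.2431.
y_gold = 0.7·9.2431^0.38 ≈ 1.6297.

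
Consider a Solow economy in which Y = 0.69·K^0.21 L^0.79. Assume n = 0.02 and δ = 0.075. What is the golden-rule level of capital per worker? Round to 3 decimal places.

Capital per worker breaks even when investment replaces (n + δ)·k; here n + δ = 0.095.
At the golden rule the marginal product of capital equals n+δ: 0.21·0.69·k^(0.21−1) = 0.095. Solving, k_gold = (0.21·0.69/0.095)^(1/0.79) ≈ 1.7064.

k_gold ≈ 1.706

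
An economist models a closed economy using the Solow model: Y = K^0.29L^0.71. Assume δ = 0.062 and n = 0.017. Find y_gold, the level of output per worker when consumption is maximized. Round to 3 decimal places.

Break-even investment rate: n + δ = 0.017 + 0.062 = 0.079.
At the golden rule the marginal product of capital equals n+δ: 0.29·k^(0.29−1) = 0.079. Solving, k_gold = (0.29/0.079)^(1/0.71) ≈ 6.2438.
Output: y_gold = k_gold^0.29 = 6.2438^0.29 ≈ 1.7009.

y_gold ≈ 1.701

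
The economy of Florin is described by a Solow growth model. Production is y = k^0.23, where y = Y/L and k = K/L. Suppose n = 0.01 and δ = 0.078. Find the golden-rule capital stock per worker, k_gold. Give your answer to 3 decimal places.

k_gold ≈ 3.482

n + δ = 0.01 + 0.078 = 0.088.
At the golden rule the marginal product of capital equals n+δ: 0.23·k^(0.23−1) = 0.088. Solving, k_gold = (0.23/0.088)^(1/0.77) ≈ 3.4824.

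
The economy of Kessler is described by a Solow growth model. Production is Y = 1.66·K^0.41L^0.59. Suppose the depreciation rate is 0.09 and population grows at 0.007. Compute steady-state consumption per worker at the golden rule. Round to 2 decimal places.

Capital per worker breaks even when investment replaces (n + δ)·k; here n + δ = 0.097.
Maximizing c = f(k) − (n+δ)·k gives f'(k) = n+δ, i.e. 0.41·1.66·k^(0.41−1) = 0.097, so k_gold = (0.41·1.66/0.097)^(1/0.59) ≈ 27.1708.
y_gold = 1.66·27.1708^0.41 ≈ 6.4282.
c_gold = y_gold − (n+δ)·k_gold = 6.4282 − 0.097·27.1708 ≈ 3.7926.

c_gold ≈ 3.79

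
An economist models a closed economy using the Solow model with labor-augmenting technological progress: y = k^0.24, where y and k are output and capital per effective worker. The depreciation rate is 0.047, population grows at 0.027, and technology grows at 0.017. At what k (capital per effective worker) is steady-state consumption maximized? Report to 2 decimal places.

k_gold ≈ 3.58

The effective depreciation rate is n + g + δ = 0.027 + 0.017 + 0.047 = 0.091.
Golden rule sets MPK = n+g+δ: 0.24·k^(0.24−1) = 0.091, so k_gold = (0.24/0.091)^(1/0.76) ≈ 3.5824.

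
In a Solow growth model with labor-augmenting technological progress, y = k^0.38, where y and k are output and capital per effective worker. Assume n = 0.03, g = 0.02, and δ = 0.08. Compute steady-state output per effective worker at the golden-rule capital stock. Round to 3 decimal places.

y_gold ≈ 1.930

The effective depreciation rate is n + g + δ = 0.03 + 0.02 + 0.08 = 0.13.
At the golden rule the marginal product of capital equals n+g+δ: 0.38·k^(0.38−1) = 0.13. Solving, k_gold = (0.38/0.13)^(1/0.62) ≈ 5.6410.
Output: y_gold = k_gold^0.38 = 5.6410^0.38 ≈ 1.9298.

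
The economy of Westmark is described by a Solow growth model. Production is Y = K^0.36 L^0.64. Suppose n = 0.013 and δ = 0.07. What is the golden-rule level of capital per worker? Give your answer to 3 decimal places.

n + δ = 0.013 + 0.07 = 0.083.
Setting f'(k) = n+δ gives 0.36·k^(0.36−1) = 0.083, hence k_gold = (0.36/0.083)^(1/0.64) ≈ 9.9006.

k_gold ≈ 9.901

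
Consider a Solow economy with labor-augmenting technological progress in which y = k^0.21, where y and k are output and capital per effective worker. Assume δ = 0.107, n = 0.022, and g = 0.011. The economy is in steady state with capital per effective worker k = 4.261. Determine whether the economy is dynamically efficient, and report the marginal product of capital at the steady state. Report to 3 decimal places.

dynamically inefficient; MPK ≈ 0.067

Break-even investment rate: n + g + δ = 0.022 + 0.011 + 0.107 = 0.14.
MPK = 0.21·k^(0.21−1) = 0.21·4.261^(-0.79) ≈ 0.0668.
MPK < 0.14, so the economy is dynamically inefficient (over-saving).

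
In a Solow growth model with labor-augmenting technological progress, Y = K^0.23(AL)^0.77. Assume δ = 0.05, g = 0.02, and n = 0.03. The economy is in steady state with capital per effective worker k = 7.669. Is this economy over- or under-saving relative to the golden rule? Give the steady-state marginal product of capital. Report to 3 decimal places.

Capital per effective worker breaks even when investment replaces (n + g + δ)·k; here n + g + δ = 0.1.
MPK = 0.23·k^(0.23−1) = 0.23·7.669^(-0.77) ≈ 0.0479.
MPK < 0.1, so the economy is dynamically inefficient (over-saving).

over-saving; MPK ≈ 0.048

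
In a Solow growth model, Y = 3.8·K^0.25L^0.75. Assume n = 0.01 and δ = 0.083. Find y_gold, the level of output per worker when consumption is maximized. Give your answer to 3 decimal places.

The effective depreciation rate is n + δ = 0.01 + 0.083 = 0.093.
Setting f'(k) = n+δ gives 0.25·3.8·k^(0.25−1) = 0.093, hence k_gold = (0.25·3.8/0.093)^(1/0.75) ≈ 22.1643.
Output: y_gold = 3.8·k_gold^0.25 = 3.8·22.1643^0.25 ≈ 8.2451.

y_gold ≈ 8.245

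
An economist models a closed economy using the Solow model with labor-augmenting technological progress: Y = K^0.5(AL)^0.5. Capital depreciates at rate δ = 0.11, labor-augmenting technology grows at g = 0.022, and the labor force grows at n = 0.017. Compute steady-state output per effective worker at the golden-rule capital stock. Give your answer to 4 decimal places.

Capital per effective worker breaks even when investment replaces (n + g + δ)·k; here n + g + δ = 0.149.
Setting f'(k) = n+g+δ gives 0.5·k^(0.5−1) = 0.149, hence k_gold = (0.5/0.149)^(1/0.5) ≈ 11.2608.
Output: y_gold = k_gold^0.5 = 11.2608^0.5 ≈ 3.3557.

y_gold ≈ 3.3557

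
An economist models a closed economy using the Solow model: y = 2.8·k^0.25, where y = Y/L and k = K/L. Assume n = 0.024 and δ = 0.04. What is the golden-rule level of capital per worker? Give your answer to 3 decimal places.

Capital per worker breaks even when investment replaces (n + δ)·k; here n + δ = 0.064.
Maximizing c = f(k) − (n+δ)·k gives f'(k) = n+δ, i.e. 0.25·2.8·k^(0.25−1) = 0.064, so k_gold = (0.25·2.8/0.064)^(1/0.75) ≈ 24.2786.

k_gold ≈ 24.279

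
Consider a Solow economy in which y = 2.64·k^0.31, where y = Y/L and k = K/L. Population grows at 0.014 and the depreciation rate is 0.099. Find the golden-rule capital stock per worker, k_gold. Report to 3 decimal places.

k_gold ≈ 17.628

The effective depreciation rate is n + δ = 0.014 + 0.099 = 0.113.
Golden rule sets MPK = n+δ: 0.31·2.64·k^(0.31−1) = 0.113, so k_gold = (0.31·2.64/0.113)^(1/0.69) ≈ 17.6284.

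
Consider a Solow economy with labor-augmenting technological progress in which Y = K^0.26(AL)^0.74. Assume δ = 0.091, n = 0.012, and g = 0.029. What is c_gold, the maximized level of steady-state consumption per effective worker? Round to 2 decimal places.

Break-even investment rate: n + g + δ = 0.012 + 0.029 + 0.091 = 0.132.
At the golden rule the marginal product of capital equals n+g+δ: 0.26·k^(0.26−1) = 0.132. Solving, k_gold = (0.26/0.132)^(1/0.74) ≈ 2.4994.
y_gold = 2.4994^0.26 ≈ 1.2689.
c_gold = y_gold − (n+g+δ)·k_gold = 1.2689 − 0.132·2.4994 ≈ 0.9390.

c_gold ≈ 0.94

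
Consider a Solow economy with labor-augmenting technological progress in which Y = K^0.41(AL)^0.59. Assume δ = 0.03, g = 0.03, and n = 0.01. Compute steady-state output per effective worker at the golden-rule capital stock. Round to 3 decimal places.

Capital per effective worker breaks even when investment replaces (n + g + δ)·k; here n + g + δ = 0.07.
Golden rule sets MPK = n+g+δ: 0.41·k^(0.41−1) = 0.07, so k_gold = (0.41/0.07)^(1/0.59) ≈ 20.0061.
Output: y_gold = k_gold^0.41 = 20.0061^0.41 ≈ 3.4157.

y_gold ≈ 3.416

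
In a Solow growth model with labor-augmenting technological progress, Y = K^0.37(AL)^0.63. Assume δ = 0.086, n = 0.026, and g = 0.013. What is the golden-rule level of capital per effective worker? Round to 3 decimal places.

Capital per effective worker breaks even when investment replaces (n + g + δ)·k; here n + g + δ = 0.125.
Setting f'(k) = n+g+δ gives 0.37·k^(0.37−1) = 0.125, hence k_gold = (0.37/0.125)^(1/0.63) ≈ 5.5986.

k_gold ≈ 5.599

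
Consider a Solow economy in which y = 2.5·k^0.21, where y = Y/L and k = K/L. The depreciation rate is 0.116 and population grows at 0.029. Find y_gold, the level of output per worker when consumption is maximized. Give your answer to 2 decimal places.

n + δ = 0.029 + 0.116 = 0.145.
Golden rule sets MPK = n+δ: 0.21·2.5·k^(0.21−1) = 0.145, so k_gold = (0.21·2.5/0.145)^(1/0.79) ≈ 5.0972.
Output: y_gold = 2.5·k_gold^0.21 = 2.5·5.0972^0.21 ≈ 3.5195.

y_gold ≈ 3.52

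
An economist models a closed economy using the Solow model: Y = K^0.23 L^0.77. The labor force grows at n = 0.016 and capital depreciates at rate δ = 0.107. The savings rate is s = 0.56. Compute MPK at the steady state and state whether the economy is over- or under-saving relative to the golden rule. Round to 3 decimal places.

Capital per worker breaks even when investment replaces (n + δ)·k; here n + δ = 0.123.
Steady-state k*: s·k^0.23 = 0.123·k gives k* = (0.56/0.123)^(1/0.77) ≈ 7.1600.
MPK = 0.23·7.1600^(-0.77) ≈ 0.0505.
MPK < n+δ = 0.123, so the economy is dynamically inefficient (over-saving).

over-saving; MPK ≈ 0.051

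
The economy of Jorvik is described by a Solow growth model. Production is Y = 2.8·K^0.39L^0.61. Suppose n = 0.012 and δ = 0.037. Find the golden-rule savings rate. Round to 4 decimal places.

Capital per worker breaks even when investment replaces (n + δ)·k; here n + δ = 0.049.
At the golden rule MPK = n+δ, and in any Cobb-Douglas steady state s = (n+δ)·k/y = MPK·k/y = capital's share 0.39.

s_gold = 0.3900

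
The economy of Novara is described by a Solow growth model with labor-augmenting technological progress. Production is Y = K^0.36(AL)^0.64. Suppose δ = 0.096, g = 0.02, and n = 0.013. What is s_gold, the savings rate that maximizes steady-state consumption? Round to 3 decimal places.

Break-even investment rate: n + g + δ = 0.013 + 0.02 + 0.096 = 0.129.
At the golden rule MPK = n+g+δ, and in any Cobb-Douglas steady state s = (n+g+δ)·k/y = MPK·k/y = capital's share 0.36.

s_gold = 0.360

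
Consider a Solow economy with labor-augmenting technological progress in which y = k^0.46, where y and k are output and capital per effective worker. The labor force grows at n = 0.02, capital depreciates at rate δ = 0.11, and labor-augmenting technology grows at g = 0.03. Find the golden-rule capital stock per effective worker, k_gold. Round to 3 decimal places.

Capital per effective worker breaks even when investment replaces (n + g + δ)·k; here n + g + δ = 0.16.
Maximizing c = f(k) − (n+g+δ)·k gives f'(k) = n+g+δ, i.e. 0.46·k^(0.46−1) = 0.16, so k_gold = (0.46/0.16)^(1/0.54) ≈ 7.0685.

k_gold ≈ 7.069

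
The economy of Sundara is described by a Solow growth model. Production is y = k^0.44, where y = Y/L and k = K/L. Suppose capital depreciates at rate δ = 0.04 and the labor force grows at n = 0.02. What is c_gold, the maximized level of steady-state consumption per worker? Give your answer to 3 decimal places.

Break-even investment rate: n + δ = 0.02 + 0.04 = 0.06.
At the golden rule the marginal product of capital equals n+δ: 0.44·k^(0.44−1) = 0.06. Solving, k_gold = (0.44/0.06)^(1/0.56) ≈ 35.0898.
y_gold = 35.0898^0.44 ≈ 4.7850.
c_gold = y_gold − (n+δ)·k_gold = 4.7850 − 0.06·35.0898 ≈ 2.6796.

c_gold ≈ 2.680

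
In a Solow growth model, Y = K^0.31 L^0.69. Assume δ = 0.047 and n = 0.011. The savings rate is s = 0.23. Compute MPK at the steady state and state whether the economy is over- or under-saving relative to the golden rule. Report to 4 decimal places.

under-saving; MPK ≈ 0.0782

Capital per worker breaks even when investment replaces (n + δ)·k; here n + δ = 0.058.
Steady-state k*: s·k^0.31 = 0.058·k gives k* = (0.23/0.058)^(1/0.69) ≈ 7.3638.
MPK = 0.31·7.3638^(-0.69) ≈ 0.0782.
MPK > n+δ = 0.058, so the economy is dynamically efficient (under-saving).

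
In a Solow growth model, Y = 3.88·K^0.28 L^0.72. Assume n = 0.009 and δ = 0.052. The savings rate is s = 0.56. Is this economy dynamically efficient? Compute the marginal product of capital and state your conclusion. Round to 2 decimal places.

Break-even investment rate: n + δ = 0.009 + 0.052 = 0.061.
Steady-state k*: s·A·k^0.28 = 0.061·k gives k* = (0.56·3.88/0.061)^(1/0.72) ≈ 142.9305.
MPK = 0.28·3.88·142.9305^(-0.72) ≈ 0.0305.
MPK < n+δ = 0.061, so the economy is dynamically inefficient (over-saving).

dynamically inefficient; MPK ≈ 0.03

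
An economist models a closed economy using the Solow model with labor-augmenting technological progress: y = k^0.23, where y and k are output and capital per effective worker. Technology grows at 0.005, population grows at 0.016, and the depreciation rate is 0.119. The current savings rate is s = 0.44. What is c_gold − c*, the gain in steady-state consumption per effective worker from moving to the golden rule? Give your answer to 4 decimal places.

The effective depreciation rate is n + g + δ = 0.016 + 0.005 + 0.119 = 0.14.
Current steady state (s = 0.44): k* = (0.44/0.14)^(1/0.77) ≈ 4.4246, y* = 4.4246^0.23 ≈ 1.4078, c* = (1−0.44)·1.4078 ≈ 0.7884.
Setting f'(k) = n+g+δ gives 0.23·k^(0.23−1) = 0.14, hence k_gold = (0.23/0.14)^(1/0.77) ≈ 1.9055.
y_gold = 1.9055^0.23 ≈ 1.1598, c_gold = y_gold − 0.14·k_gold ≈ 0.8931.
Gain: Δc = 0.8931 − 0.7884 ≈ 0.1047.

Δc ≈ 0.1047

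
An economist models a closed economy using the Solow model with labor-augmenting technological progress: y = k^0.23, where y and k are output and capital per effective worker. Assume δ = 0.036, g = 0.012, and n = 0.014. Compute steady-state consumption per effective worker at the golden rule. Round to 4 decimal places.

c_gold ≈ 1.1391

n + g + δ = 0.014 + 0.012 + 0.036 = 0.062.
Golden rule sets MPK = n+g+δ: 0.23·k^(0.23−1) = 0.062, so k_gold = (0.23/0.062)^(1/0.77) ≈ 5.4878.
y_gold = 5.4878^0.23 ≈ 1.4793.
c_gold = y_gold − (n+g+δ)·k_gold = 1.4793 − 0.062·5.4878 ≈ 1.1391.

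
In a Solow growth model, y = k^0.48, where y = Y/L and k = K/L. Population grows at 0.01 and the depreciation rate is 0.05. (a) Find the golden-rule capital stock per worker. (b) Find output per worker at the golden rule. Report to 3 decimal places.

(a) k_gold ≈ 54.540; (b) y_gold ≈ 6.817

Capital per worker breaks even when investment replaces (n + δ)·k; here n + δ = 0.06.
At the golden rule the marginal product of capital equals n+δ: 0.48·k^(0.48−1) = 0.06. Solving, k_gold = (0.48/0.06)^(1/0.52) ≈ 54.5395.
y_gold = 54.5395^0.48 ≈ 6.8174.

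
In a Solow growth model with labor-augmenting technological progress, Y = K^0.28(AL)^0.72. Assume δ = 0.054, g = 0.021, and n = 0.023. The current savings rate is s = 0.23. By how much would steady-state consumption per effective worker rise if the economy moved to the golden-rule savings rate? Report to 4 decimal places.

The effective depreciation rate is n + g + δ = 0.023 + 0.021 + 0.054 = 0.098.
Current steady state (s = 0.23): k* = (0.23/0.098)^(1/0.72) ≈ 3.2703, y* = 3.2703^0.28 ≈ 1.3934, c* = (1−0.23)·1.3934 ≈ 1.0729.
At the golden rule the marginal product of capital equals n+g+δ: 0.28·k^(0.28−1) = 0.098. Solving, k_gold = (0.28/0.098)^(1/0.72) ≈ 4.2977.
y_gold = 4.2977^0.28 ≈ 1.5042, c_gold = y_gold − 0.098·k_gold ≈ 1.0830.
Gain: Δc = 1.0830 − 1.0729 ≈ 0.0101.

Δc ≈ 0.0101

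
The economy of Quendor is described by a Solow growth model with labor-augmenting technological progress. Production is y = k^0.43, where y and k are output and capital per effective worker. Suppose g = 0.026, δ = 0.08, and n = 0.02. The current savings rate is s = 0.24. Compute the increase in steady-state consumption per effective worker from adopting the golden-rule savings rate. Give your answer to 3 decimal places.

Δc ≈ 0.203

The effective depreciation rate is n + g + δ = 0.02 + 0.026 + 0.08 = 0.126.
Current steady state (s = 0.24): k* = (0.24/0.126)^(1/0.57) ≈ 3.0971, y* = 3.0971^0.43 ≈ 1.6260, c* = (1−0.24)·1.6260 ≈ 1.2357.
Golden rule sets MPK = n+g+δ: 0.43·k^(0.43−1) = 0.126, so k_gold = (0.43/0.126)^(1/0.57) ≈ 8.6151.
y_gold = 8.6151^0.43 ≈ 2.5244, c_gold = y_gold − 0.126·k_gold ≈ 1.4389.
Gain: Δc = 1.4389 − 1.2357 ≈ 0.2032.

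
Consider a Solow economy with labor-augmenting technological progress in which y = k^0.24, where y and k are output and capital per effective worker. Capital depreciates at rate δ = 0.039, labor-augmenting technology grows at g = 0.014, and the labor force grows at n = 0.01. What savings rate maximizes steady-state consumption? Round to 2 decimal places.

Break-even investment rate: n + g + δ = 0.01 + 0.014 + 0.039 = 0.063.
At the golden rule MPK = n+g+δ, and in any Cobb-Douglas steady state s = (n+g+δ)·k/y = MPK·k/y = capital's share 0.24.

s_gold = 0.24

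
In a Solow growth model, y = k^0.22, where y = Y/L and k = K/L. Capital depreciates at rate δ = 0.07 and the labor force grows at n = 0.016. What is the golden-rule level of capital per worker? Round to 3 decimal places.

Capital per worker breaks even when investment replaces (n + δ)·k; here n + δ = 0.086.
Golden rule sets MPK = n+δ: 0.22·k^(0.22−1) = 0.086, so k_gold = (0.22/0.086)^(1/0.78) ≈ 3.3341.

k_gold ≈ 3.334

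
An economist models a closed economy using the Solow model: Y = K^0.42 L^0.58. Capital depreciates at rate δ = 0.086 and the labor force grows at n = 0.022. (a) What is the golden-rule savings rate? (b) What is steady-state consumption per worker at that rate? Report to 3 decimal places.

n + δ = 0.022 + 0.086 = 0.108.
For Cobb-Douglas, s_gold equals capital's share: s_gold = 0.42.
Maximizing c = f(k) − (n+δ)·k gives f'(k) = n+δ, i.e. 0.42·k^(0.42−1) = 0.108, so k_gold = (0.42/0.108)^(1/0.58) ≈ 10.3978.
y_gold = 10.3978^0.42 ≈ 2.6737; c_gold = (1−0.42)·y_gold ≈ 1.5508.

(a) s_gold = 0.420; (b) c_gold ≈ 1.551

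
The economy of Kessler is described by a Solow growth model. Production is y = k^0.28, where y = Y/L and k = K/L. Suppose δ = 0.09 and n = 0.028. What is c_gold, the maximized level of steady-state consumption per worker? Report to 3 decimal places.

Break-even investment rate: n + δ = 0.028 + 0.09 = 0.118.
Golden rule sets MPK = n+δ: 0.28·k^(0.28−1) = 0.118, so k_gold = (0.28/0.118)^(1/0.72) ≈ 3.3206.
y_gold = 3.3206^0.28 ≈ 1.3994.
c_gold = y_gold − (n+δ)·k_gold = 1.3994 − 0.118·3.3206 ≈ 1.0076.

c_gold ≈ 1.008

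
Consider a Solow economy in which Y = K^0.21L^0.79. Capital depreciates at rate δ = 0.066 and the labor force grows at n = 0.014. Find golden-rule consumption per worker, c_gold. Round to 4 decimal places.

n + δ = 0.014 + 0.066 = 0.08.
Golden rule sets MPK = n+δ: 0.21·k^(0.21−1) = 0.08, so k_gold = (0.21/0.08)^(1/0.79) ≈ 3.3927.
y_gold = 3.3927^0.21 ≈ 1.2925.
c_gold = y_gold − (n+δ)·k_gold = 1.2925 − 0.08·3.3927 ≈ 1.0210.

c_gold ≈ 1.0210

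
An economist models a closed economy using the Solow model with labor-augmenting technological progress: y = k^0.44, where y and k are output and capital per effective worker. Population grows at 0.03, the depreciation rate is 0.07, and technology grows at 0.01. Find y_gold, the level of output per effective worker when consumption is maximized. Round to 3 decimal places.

Capital per effective worker breaks even when investment replaces (n + g + δ)·k; here n + g + δ = 0.11.
Golden rule sets MPK = n+g+δ: 0.44·k^(0.44−1) = 0.11, so k_gold = (0.44/0.11)^(1/0.56) ≈ 11.8880.
Output: y_gold = k_gold^0.44 = 11.8880^0.44 ≈ 2.9720.

y_gold ≈ 2.972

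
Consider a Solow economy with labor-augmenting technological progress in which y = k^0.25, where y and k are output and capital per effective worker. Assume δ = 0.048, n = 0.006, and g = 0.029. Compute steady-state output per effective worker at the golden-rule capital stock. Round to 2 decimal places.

y_gold ≈ 1.44

Break-even investment rate: n + g + δ = 0.006 + 0.029 + 0.048 = 0.083.
Setting f'(k) = n+g+δ gives 0.25·k^(0.25−1) = 0.083, hence k_gold = (0.25/0.083)^(1/0.75) ≈ 4.3499.
Output: y_gold = k_gold^0.25 = 4.3499^0.25 ≈ 1.4442.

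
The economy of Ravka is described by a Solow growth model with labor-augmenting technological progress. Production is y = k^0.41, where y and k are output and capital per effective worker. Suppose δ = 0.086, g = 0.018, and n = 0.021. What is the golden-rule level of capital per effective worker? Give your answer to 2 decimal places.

k_gold ≈ 7.49

The effective depreciation rate is n + g + δ = 0.021 + 0.018 + 0.086 = 0.125.
At the golden rule the marginal product of capital equals n+g+δ: 0.41·k^(0.41−1) = 0.125. Solving, k_gold = (0.41/0.125)^(1/0.59) ≈ 7.4879.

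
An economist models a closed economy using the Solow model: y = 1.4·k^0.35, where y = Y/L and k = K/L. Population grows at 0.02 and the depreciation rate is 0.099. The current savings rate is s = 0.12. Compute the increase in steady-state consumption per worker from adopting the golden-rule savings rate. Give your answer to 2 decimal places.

Δc ≈ 0.47

n + δ = 0.02 + 0.099 = 0.119.
Current steady state (s = 0.12): k* = (0.12·1.4/0.119)^(1/0.65) ≈ 1.6998, y* = 1.4·1.6998^0.35 ≈ 1.6857, c* = (1−0.12)·1.6857 ≈ 1.4834.
Golden rule sets MPK = n+δ: 0.35·1.4·k^(0.35−1) = 0.119, so k_gold = (0.35·1.4/0.119)^(1/0.65) ≈ 8.8230.
y_gold = 1.4·8.8230^0.35 ≈ 2.9998, c_gold = y_gold − 0.119·k_gold ≈ 1.9499.
Gain: Δc = 1.9499 − 1.4834 ≈ 0.4665.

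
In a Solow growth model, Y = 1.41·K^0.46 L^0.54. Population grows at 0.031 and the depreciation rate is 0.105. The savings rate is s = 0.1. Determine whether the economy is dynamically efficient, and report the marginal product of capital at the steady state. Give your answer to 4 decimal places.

The effective depreciation rate is n + δ = 0.031 + 0.105 = 0.136.
Steady-state k*: s·A·k^0.46 = 0.136·k gives k* = (0.1·1.41/0.136)^(1/0.54) ≈ 1.0691.
MPK = 0.46·1.41·1.0691^(-0.54) ≈ 0.6256.
MPK > n+δ = 0.136, so the economy is dynamically efficient (under-saving).

dynamically efficient; MPK ≈ 0.6256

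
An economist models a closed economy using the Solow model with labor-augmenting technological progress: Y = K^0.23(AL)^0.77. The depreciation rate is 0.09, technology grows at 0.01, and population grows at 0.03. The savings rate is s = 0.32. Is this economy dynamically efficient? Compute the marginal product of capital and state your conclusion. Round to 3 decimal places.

The effective depreciation rate is n + g + δ = 0.03 + 0.01 + 0.09 = 0.13.
Steady-state k*: s·k^0.23 = 0.13·k gives k* = (0.32/0.13)^(1/0.77) ≈ 3.2215.
MPK = 0.23·3.2215^(-0.77) ≈ 0.0934.
MPK < n+g+δ = 0.13, so the economy is dynamically inefficient (over-saving).

dynamically inefficient; MPK ≈ 0.093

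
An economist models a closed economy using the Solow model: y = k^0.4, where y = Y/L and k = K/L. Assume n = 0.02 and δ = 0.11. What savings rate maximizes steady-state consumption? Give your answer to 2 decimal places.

s_gold = 0.40

n + δ = 0.02 + 0.11 = 0.13.
At the golden rule MPK = n+δ, and in any Cobb-Douglas steady state s = (n+δ)·k/y = MPK·k/y = capital's share 0.4.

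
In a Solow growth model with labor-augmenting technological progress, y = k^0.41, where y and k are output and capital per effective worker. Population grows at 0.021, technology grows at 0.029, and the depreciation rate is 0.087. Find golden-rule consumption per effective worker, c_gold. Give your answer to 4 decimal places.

c_gold ≈ 1.2638

Break-even investment rate: n + g + δ = 0.021 + 0.029 + 0.087 = 0.137.
Maximizing c = f(k) − (n+g+δ)·k gives f'(k) = n+g+δ, i.e. 0.41·k^(0.41−1) = 0.137, so k_gold = (0.41/0.137)^(1/0.59) ≈ 6.4104.
y_gold = 6.4104^0.41 ≈ 2.1420.
c_gold = y_gold − (n+g+δ)·k_gold = 2.1420 − 0.137·6.4104 ≈ 1.2638.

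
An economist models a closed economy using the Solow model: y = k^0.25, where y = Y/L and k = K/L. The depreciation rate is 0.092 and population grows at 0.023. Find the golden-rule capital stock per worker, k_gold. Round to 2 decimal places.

k_gold ≈ 2.82

The effective depreciation rate is n + δ = 0.023 + 0.092 = 0.115.
At the golden rule the marginal product of capital equals n+δ: 0.25·k^(0.25−1) = 0.115. Solving, k_gold = (0.25/0.115)^(1/0.75) ≈ 2.8162.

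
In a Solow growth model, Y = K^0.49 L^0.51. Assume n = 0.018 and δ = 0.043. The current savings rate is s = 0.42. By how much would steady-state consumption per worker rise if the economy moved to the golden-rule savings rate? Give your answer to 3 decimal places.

Break-even investment rate: n + δ = 0.018 + 0.043 = 0.061.
Current steady state (s = 0.42): k* = (0.42/0.061)^(1/0.51) ≈ 43.9521, y* = 43.9521^0.49 ≈ 6.3835, c* = (1−0.42)·6.3835 ≈ 3.7024.
Setting f'(k) = n+δ gives 0.49·k^(0.49−1) = 0.061, hence k_gold = (0.49/0.061)^(1/0.51) ≈ 59.4631.
y_gold = 59.4631^0.49 ≈ 7.4025, c_gold = y_gold − 0.061·k_gold ≈ 3.7753.
Gain: Δc = 3.7753 − 3.7024 ≈ 0.0729.

Δc ≈ 0.073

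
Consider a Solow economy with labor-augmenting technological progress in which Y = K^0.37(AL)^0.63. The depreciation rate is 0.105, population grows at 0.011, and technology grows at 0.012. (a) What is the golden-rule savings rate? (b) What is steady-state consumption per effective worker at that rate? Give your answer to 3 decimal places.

n + g + δ = 0.011 + 0.012 + 0.105 = 0.128.
For Cobb-Douglas, s_gold equals capital's share: s_gold = 0.37.
Setting f'(k) = n+g+δ gives 0.37·k^(0.37−1) = 0.128, hence k_gold = (0.37/0.128)^(1/0.63) ≈ 5.3918.
y_gold = 5.3918^0.37 ≈ 1.8653; c_gold = (1−0.37)·y_gold ≈ 1.1751.

(a) s_gold = 0.370; (b) c_gold ≈ 1.175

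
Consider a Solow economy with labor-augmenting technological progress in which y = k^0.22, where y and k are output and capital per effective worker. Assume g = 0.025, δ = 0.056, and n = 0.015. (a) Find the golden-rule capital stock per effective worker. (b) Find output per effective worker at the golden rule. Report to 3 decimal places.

(a) k_gold ≈ 2.896; (b) y_gold ≈ 1.264

Break-even investment rate: n + g + δ = 0.015 + 0.025 + 0.056 = 0.096.
At the golden rule the marginal product of capital equals n+g+δ: 0.22·k^(0.22−1) = 0.096. Solving, k_gold = (0.22/0.096)^(1/0.78) ≈ 2.8956.
y_gold = 2.8956^0.22 ≈ 1.2635.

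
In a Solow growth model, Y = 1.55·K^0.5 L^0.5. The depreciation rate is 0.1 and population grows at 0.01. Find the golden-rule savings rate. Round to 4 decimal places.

Capital per worker breaks even when investment replaces (n + δ)·k; here n + δ = 0.11.
At the golden rule MPK = n+δ, and in any Cobb-Douglas steady state s = (n+δ)·k/y = MPK·k/y = capital's share 0.5.

s_gold = 0.5000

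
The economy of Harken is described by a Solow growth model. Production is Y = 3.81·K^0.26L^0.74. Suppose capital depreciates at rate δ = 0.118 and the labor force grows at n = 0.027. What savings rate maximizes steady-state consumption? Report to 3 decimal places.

s_gold = 0.260

n + δ = 0.027 + 0.118 = 0.145.
At the golden rule MPK = n+δ, and in any Cobb-Douglas steady state s = (n+δ)·k/y = MPK·k/y = capital's share 0.26.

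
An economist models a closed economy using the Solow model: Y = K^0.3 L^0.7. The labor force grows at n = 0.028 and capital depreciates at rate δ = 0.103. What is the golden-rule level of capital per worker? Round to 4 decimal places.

Capital per worker breaks even when investment replaces (n + δ)·k; here n + δ = 0.131.
Setting f'(k) = n+δ gives 0.3·k^(0.3−1) = 0.131, hence k_gold = (0.3/0.131)^(1/0.7) ≈ 3.2664.

k_gold ≈ 3.2664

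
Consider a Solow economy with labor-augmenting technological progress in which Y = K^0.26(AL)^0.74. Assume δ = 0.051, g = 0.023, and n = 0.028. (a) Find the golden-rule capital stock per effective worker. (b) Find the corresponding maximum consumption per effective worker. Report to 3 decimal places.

(a) k_gold ≈ 3.541; (b) c_gold ≈ 1.028

Capital per effective worker breaks even when investment replaces (n + g + δ)·k; here n + g + δ = 0.102.
Golden rule sets MPK = n+g+δ: 0.26·k^(0.26−1) = 0.102, so k_gold = (0.26/0.102)^(1/0.74) ≈ 3.5412.
y_gold = 3.5412^0.26 ≈ 1.3892; c_gold = y_gold − 0.102·k_gold ≈ 1.0280.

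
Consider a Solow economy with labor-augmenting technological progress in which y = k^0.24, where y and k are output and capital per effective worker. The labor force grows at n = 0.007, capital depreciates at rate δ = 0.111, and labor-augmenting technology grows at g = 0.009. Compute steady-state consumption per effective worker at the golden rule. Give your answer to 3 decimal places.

The effective depreciation rate is n + g + δ = 0.007 + 0.009 + 0.111 = 0.127.
At the golden rule the marginal product of capital equals n+g+δ: 0.24·k^(0.24−1) = 0.127. Solving, k_gold = (0.24/0.127)^(1/0.76) ≈ 2.3104.
y_gold = 2.3104^0.24 ≈ 1.2226.
c_gold = y_gold − (n+g+δ)·k_gold = 1.2226 − 0.127·2.3104 ≈ 0.9292.

c_gold ≈ 0.929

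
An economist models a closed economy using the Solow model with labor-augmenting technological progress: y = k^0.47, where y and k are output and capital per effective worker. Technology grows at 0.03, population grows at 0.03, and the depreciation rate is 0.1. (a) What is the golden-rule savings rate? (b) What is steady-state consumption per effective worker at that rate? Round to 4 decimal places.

Break-even investment rate: n + g + δ = 0.03 + 0.03 + 0.1 = 0.16.
For Cobb-Douglas, s_gold equals capital's share: s_gold = 0.47.
Setting f'(k) = n+g+δ gives 0.47·k^(0.47−1) = 0.16, hence k_gold = (0.47/0.16)^(1/0.53) ≈ 7.6380.
y_gold = 7.6380^0.47 ≈ 2.6002; c_gold = (1−0.47)·y_gold ≈ 1.3781.

(a) s_gold = 0.4700; (b) c_gold ≈ 1.3781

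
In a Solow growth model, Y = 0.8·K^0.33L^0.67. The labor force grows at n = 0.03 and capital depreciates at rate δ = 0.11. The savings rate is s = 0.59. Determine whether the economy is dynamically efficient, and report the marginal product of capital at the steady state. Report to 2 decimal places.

Break-even investment rate: n + δ = 0.03 + 0.11 = 0.14.
Steady-state k*: s·A·k^0.33 = 0.14·k gives k* = (0.59·0.8/0.14)^(1/0.67) ≈ 6.1345.
MPK = 0.33·0.8·6.1345^(-0.67) ≈ 0.0783.
MPK < n+δ = 0.14, so the economy is dynamically inefficient (over-saving).

dynamically inefficient; MPK ≈ 0.08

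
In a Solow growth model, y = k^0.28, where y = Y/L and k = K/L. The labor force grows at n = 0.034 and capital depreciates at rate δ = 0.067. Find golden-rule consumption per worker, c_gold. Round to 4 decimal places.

Capital per worker breaks even when investment replaces (n + δ)·k; here n + δ = 0.101.
Golden rule sets MPK = n+δ: 0.28·k^(0.28−1) = 0.101, so k_gold = (0.28/0.101)^(1/0.72) ≈ 4.1215.
y_gold = 4.1215^0.28 ≈ 1.4867.
c_gold = y_gold − (n+δ)·k_gold = 1.4867 − 0.101·4.1215 ≈ 1.0704.

c_gold ≈ 1.0704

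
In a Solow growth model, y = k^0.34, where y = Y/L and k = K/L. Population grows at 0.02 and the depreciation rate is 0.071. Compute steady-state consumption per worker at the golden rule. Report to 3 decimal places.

c_gold ≈ 1.301

The effective depreciation rate is n + δ = 0.02 + 0.071 = 0.091.
Setting f'(k) = n+δ gives 0.34·k^(0.34−1) = 0.091, hence k_gold = (0.34/0.091)^(1/0.66) ≈ 7.3677.
y_gold = 7.3677^0.34 ≈ 1.9719.
c_gold = y_gold − (n+δ)·k_gold = 1.9719 − 0.091·7.3677 ≈ 1.3015.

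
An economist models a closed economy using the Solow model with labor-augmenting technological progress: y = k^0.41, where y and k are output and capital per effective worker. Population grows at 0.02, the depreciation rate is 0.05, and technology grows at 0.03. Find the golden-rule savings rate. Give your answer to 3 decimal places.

s_gold = 0.410

The effective depreciation rate is n + g + δ = 0.02 + 0.03 + 0.05 = 0.1.
At the golden rule MPK = n+g+δ, and in any Cobb-Douglas steady state s = (n+g+δ)·k/y = MPK·k/y = capital's share 0.41.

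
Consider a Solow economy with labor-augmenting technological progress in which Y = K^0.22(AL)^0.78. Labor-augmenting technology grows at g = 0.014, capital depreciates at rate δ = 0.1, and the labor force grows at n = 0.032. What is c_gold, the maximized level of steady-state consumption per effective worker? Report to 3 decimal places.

Break-even investment rate: n + g + δ = 0.032 + 0.014 + 0.1 = 0.146.
Maximizing c = f(k) − (n+g+δ)·k gives f'(k) = n+g+δ, i.e. 0.22·k^(0.22−1) = 0.146, so k_gold = (0.22/0.146)^(1/0.78) ≈ 1.6916.
y_gold = 1.6916^0.22 ≈ 1.1226.
c_gold = y_gold − (n+g+δ)·k_gold = 1.1226 − 0.146·1.6916 ≈ 0.8756.

c_gold ≈ 0.876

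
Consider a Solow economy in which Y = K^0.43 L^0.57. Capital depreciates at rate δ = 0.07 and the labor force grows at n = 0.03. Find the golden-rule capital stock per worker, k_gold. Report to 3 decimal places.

k_gold ≈ 12.923

Break-even investment rate: n + δ = 0.03 + 0.07 = 0.1.
Golden rule sets MPK = n+δ: 0.43·k^(0.43−1) = 0.1, so k_gold = (0.43/0.1)^(1/0.57) ≈ 12.9225.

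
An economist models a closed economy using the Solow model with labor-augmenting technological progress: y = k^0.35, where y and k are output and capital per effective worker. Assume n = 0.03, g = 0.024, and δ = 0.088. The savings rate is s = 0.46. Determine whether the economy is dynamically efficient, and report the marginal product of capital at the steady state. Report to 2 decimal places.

dynamically inefficient; MPK ≈ 0.11

Capital per effective worker breaks even when investment replaces (n + g + δ)·k; here n + g + δ = 0.142.
Steady-state k*: s·k^0.35 = 0.142·k gives k* = (0.46/0.142)^(1/0.65) ≈ 6.1001.
MPK = 0.35·6.1001^(-0.65) ≈ 0.1080.
MPK < n+g+δ = 0.142, so the economy is dynamically inefficient (over-saving).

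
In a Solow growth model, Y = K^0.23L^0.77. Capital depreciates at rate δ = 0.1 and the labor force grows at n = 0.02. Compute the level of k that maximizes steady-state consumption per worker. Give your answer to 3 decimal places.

Capital per worker breaks even when investment replaces (n + δ)·k; here n + δ = 0.12.
At the golden rule the marginal product of capital equals n+δ: 0.23·k^(0.23−1) = 0.12. Solving, k_gold = (0.23/0.12)^(1/0.77) ≈ 2.3278.

k_gold ≈ 2.328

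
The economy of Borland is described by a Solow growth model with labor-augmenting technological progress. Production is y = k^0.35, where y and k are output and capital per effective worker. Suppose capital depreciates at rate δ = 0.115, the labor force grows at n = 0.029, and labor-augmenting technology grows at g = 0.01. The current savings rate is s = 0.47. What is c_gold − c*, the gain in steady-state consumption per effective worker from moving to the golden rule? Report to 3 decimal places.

n + g + δ = 0.029 + 0.01 + 0.115 = 0.154.
Current steady state (s = 0.47): k* = (0.47/0.154)^(1/0.65) ≈ 5.5655, y* = 5.5655^0.35 ≈ 1.8236, c* = (1−0.47)·1.8236 ≈ 0.9665.
Golden rule sets MPK = n+g+δ: 0.35·k^(0.35−1) = 0.154, so k_gold = (0.35/0.154)^(1/0.65) ≈ 3.5362.
y_gold = 3.5362^0.35 ≈ 1.5559, c_gold = y_gold − 0.154·k_gold ≈ 1.0113.
Gain: Δc = 1.0113 − 0.9665 ≈ 0.0448.

Δc ≈ 0.045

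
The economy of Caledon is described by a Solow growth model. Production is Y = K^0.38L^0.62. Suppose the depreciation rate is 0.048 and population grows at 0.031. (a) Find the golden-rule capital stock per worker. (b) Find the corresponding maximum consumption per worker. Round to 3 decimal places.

(a) k_gold ≈ 12.597; (b) c_gold ≈ 1.624

The effective depreciation rate is n + δ = 0.031 + 0.048 = 0.079.
Golden rule sets MPK = n+δ: 0.38·k^(0.38−1) = 0.079, so k_gold = (0.38/0.079)^(1/0.62) ≈ 12.5966.
y_gold = 12.5966^0.38 ≈ 2.6188; c_gold = y_gold − 0.079·k_gold ≈ 1.6236.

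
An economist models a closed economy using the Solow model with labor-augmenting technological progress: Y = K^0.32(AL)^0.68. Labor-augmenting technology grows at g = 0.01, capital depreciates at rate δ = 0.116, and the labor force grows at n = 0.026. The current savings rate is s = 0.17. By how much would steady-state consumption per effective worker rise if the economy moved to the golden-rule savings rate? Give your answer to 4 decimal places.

Capital per effective worker breaks even when investment replaces (n + g + δ)·k; here n + g + δ = 0.152.
Current steady state (s = 0.17): k* = (0.17/0.152)^(1/0.68) ≈ 1.1789, y* = 1.1789^0.32 ≈ 1.0541, c* = (1−0.17)·1.0541 ≈ 0.8749.
Maximizing c = f(k) − (n+g+δ)·k gives f'(k) = n+g+δ, i.e. 0.32·k^(0.32−1) = 0.152, so k_gold = (0.32/0.152)^(1/0.68) ≈ 2.9885.
y_gold = 2.9885^0.32 ≈ 1.4195, c_gold = y_gold − 0.152·k_gold ≈ 0.9653.
Gain: Δc = 0.9653 − 0.8749 ≈ 0.0904.

Δc ≈ 0.0904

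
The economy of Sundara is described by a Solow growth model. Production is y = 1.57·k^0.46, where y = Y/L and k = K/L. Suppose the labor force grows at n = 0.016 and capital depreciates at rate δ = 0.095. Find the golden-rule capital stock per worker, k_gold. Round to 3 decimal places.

The effective depreciation rate is n + δ = 0.016 + 0.095 = 0.111.
Setting f'(k) = n+δ gives 0.46·1.57·k^(0.46−1) = 0.111, hence k_gold = (0.46·1.57/0.111)^(1/0.54) ≈ 32.0756.

k_gold ≈ 32.076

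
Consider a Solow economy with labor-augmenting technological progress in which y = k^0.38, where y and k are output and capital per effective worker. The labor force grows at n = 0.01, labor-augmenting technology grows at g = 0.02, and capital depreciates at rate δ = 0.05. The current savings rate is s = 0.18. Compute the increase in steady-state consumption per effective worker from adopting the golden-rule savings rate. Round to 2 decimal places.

The effective depreciation rate is n + g + δ = 0.01 + 0.02 + 0.05 = 0.08.
Current steady state (s = 0.18): k* = (0.18/0.08)^(1/0.62) ≈ 3.6986, y* = 3.6986^0.38 ≈ 1.6438, c* = (1−0.18)·1.6438 ≈ 1.3479.
Setting f'(k) = n+g+δ gives 0.38·k^(0.38−1) = 0.08, hence k_gold = (0.38/0.08)^(1/0.62) ≈ 12.3436.
y_gold = 12.3436^0.38 ≈ 2.5986, c_gold = y_gold − 0.08·k_gold ≈ 1.6112.
Gain: Δc = 1.6112 − 1.3479 ≈ 0.2632.

Δc ≈ 0.26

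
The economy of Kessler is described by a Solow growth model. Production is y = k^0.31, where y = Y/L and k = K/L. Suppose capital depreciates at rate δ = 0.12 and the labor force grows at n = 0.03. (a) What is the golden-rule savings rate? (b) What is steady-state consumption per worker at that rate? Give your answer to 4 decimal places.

n + δ = 0.03 + 0.12 = 0.15.
For Cobb-Douglas, s_gold equals capital's share: s_gold = 0.31.
Golden rule sets MPK = n+δ: 0.31·k^(0.31−1) = 0.15, so k_gold = (0.31/0.15)^(1/0.69) ≈ 2.8636.
y_gold = 2.8636^0.31 ≈ 1.3856; c_gold = (1−0.31)·y_gold ≈ 0.9561.

(a) s_gold = 0.3100; (b) c_gold ≈ 0.9561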